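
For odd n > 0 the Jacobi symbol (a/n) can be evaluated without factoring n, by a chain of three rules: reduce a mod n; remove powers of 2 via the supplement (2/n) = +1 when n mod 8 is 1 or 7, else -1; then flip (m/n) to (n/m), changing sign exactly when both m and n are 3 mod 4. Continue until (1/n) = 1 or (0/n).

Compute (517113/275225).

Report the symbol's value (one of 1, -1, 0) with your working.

(517113/275225): 517113 mod 275225 = 241888, so (517113/275225) = (241888/275225)
factor out 2^5: 241888 = 2^5·7559; with 275225 mod 8 = 1, (2/275225) = +1; sign now +1; continue with (7559/275225)
flip (7559/275225) -> (275225/7559): both odd, 7559 mod 4 = 3, 275225 mod 4 = 1, so the flip contributes +1; sign now +1
(275225/7559): 275225 mod 7559 = 3101, so (275225/7559) = (3101/7559)
flip (3101/7559) -> (7559/3101): both odd, 3101 mod 4 = 1, 7559 mod 4 = 3, so the flip contributes +1; sign now +1
(7559/3101): 7559 mod 3101 = 1357, so (7559/3101) = (1357/3101)
flip (1357/3101) -> (3101/1357): both odd, 1357 mod 4 = 1, 3101 mod 4 = 1, so the flip contributes +1; sign now +1
(3101/1357): 3101 mod 1357 = 387, so (3101/1357) = (387/1357)
flip (387/1357) -> (1357/387): both odd, 387 mod 4 = 3, 1357 mod 4 = 1, so the flip contributes +1; sign now +1
(1357/387): 1357 mod 387 = 196, so (1357/387) = (196/387)
factor out 2^2: 196 = 2^2·49; with 387 mod 8 = 3, (2/387) = -1; sign now +1; continue with (49/387)
flip (49/387) -> (387/49): both odd, 49 mod 4 = 1, 387 mod 4 = 3, so the flip contributes +1; sign now +1
(387/49): 387 mod 49 = 44, so (387/49) = (44/49)
factor out 2^2: 44 = 2^2·11; with 49 mod 8 = 1, (2/49) = +1; sign now +1; continue with (11/49)
flip (11/49) -> (49/11): both odd, 11 mod 4 = 3, 49 mod 4 = 1, so the flip contributes +1; sign now +1
(49/11): 49 mod 11 = 5, so (49/11) = (5/11)
flip (5/11) -> (11/5): both odd, 5 mod 4 = 1, 11 mod 4 = 3, so the flip contributes +1; sign now +1
(11/5): 11 mod 5 = 1, so (11/5) = (1/5)
reached (1/5) = 1, so the symbol is +1

1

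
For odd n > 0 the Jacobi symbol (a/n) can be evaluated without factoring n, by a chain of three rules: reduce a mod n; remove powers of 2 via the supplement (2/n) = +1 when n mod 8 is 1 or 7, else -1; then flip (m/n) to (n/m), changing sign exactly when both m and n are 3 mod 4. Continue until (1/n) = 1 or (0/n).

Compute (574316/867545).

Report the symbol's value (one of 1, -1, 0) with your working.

factor out 2^2: 574316 = 2^2·143579; with 867545 mod 8 = 1, (2/867545) = +1; sign now +1; continue with (143579/867545)
flip (143579/867545) -> (867545/143579): both odd, 143579 mod 4 = 3, 867545 mod 4 = 1, so the flip contributes +1; sign now +1
(867545/143579): 867545 mod 143579 = 6071, so (867545/143579) = (6071/143579)
flip (6071/143579) -> (143579/6071): both odd, 6071 mod 4 = 3, 143579 mod 4 = 3, so the flip contributes -1; sign now -1
(143579/6071): 143579 mod 6071 = 3946, so (143579/6071) = (3946/6071)
factor out 2^1: 3946 = 2^1·1973; with 6071 mod 8 = 7, (2/6071) = +1; sign now -1; continue with (1973/6071)
flip (1973/6071) -> (6071/1973): both odd, 1973 mod 4 = 1, 6071 mod 4 = 3, so the flip contributes +1; sign now -1
(6071/1973): 6071 mod 1973 = 152, so (6071/1973) = (152/1973)
factor out 2^3: 152 = 2^3·19; with 1973 mod 8 = 5, (2/1973) = -1; sign now +1; continue with (19/1973)
flip (19/1973) -> (1973/19): both odd, 19 mod 4 = 3, 1973 mod 4 = 1, so the flip contributes +1; sign now +1
(1973/19): 1973 mod 19 = 16, so (1973/19) = (16/19)
factor out 2^4: 16 = 2^4·1; with 19 mod 8 = 3, (2/19) = -1; sign now +1; continue with (1/19)
reached (1/19) = 1, so the symbol is +1

1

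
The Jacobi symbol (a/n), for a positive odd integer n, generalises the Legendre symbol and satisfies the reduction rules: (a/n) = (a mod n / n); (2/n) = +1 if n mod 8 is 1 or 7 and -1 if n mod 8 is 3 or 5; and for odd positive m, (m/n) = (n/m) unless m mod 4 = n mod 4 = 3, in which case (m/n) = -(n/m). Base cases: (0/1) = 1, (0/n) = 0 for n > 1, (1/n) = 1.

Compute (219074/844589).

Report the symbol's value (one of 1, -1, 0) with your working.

-1

219074 = 2^1·109537; (2/844589) = -1 since 844589 mod 8 = 5, so (219074/844589) = (-1)^1·(109537/844589); sign now -1
reciprocity: (109537/844589) = +1·(844589/109537) since 109537 mod 4 = 1, 844589 mod 4 = 1; sign now -1
(844589/109537) = (77830/109537)   [reduce mod 109537]
77830 = 2^1·38915; (2/109537) = +1 since 109537 mod 8 = 1, so (77830/109537) = (+1)^1·(38915/109537); sign now -1
reciprocity: (38915/109537) = +1·(109537/38915) since 38915 mod 4 = 3, 109537 mod 4 = 1; sign now -1
(109537/38915) = (31707/38915)   [reduce mod 38915]
reciprocity: (31707/38915) = -1·(38915/31707) since 31707 mod 4 = 3, 38915 mod 4 = 3; sign now +1
(38915/31707) = (7208/31707)   [reduce mod 31707]
7208 = 2^3·901; (2/31707) = -1 since 31707 mod 8 = 3, so (7208/31707) = (-1)^3·(901/31707); sign now -1
reciprocity: (901/31707) = +1·(31707/901) since 901 mod 4 = 1, 31707 mod 4 = 3; sign now -1
(31707/901) = (172/901)   [reduce mod 901]
172 = 2^2·43; (2/901) = -1 since 901 mod 8 = 5, so (172/901) = (-1)^2·(43/901); sign now -1
reciprocity: (43/901) = +1·(901/43) since 43 mod 4 = 3, 901 mod 4 = 1; sign now -1
(901/43) = (41/43)   [reduce mod 43]
reciprocity: (41/43) = +1·(43/41) since 41 mod 4 = 1, 43 mod 4 = 3; sign now -1
(43/41) = (2/41)   [reduce mod 41]
2 = 2^1·1; (2/41) = +1 since 41 mod 8 = 1, so (2/41) = (+1)^1·(1/41); sign now -1
(1/41) = 1; final value = sign = -1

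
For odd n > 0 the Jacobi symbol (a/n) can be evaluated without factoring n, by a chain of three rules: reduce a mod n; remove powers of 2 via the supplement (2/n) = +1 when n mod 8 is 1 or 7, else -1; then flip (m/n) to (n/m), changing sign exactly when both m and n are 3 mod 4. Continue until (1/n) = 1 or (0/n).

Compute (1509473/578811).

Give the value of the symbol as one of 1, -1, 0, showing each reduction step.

(1509473/578811): 1509473 mod 578811 = 351851, so (1509473/578811) = (351851/578811)
flip (351851/578811) -> (578811/351851): both odd, 351851 mod 4 = 3, 578811 mod 4 = 3, so the flip contributes -1; sign now -1
(578811/351851): 578811 mod 351851 = 226960, so (578811/351851) = (226960/351851)
factor out 2^4: 226960 = 2^4·14185; with 351851 mod 8 = 3, (2/351851) = -1; sign now -1; continue with (14185/351851)
flip (14185/351851) -> (351851/14185): both odd, 14185 mod 4 = 1, 351851 mod 4 = 3, so the flip contributes +1; sign now -1
(351851/14185): 351851 mod 14185 = 11411, so (351851/14185) = (11411/14185)
flip (11411/14185) -> (14185/11411): both odd, 11411 mod 4 = 3, 14185 mod 4 = 1, so the flip contributes +1; sign now -1
(14185/11411): 14185 mod 11411 = 2774, so (14185/11411) = (2774/11411)
factor out 2^1: 2774 = 2^1·1387; with 11411 mod 8 = 3, (2/11411) = -1; sign now +1; continue with (1387/11411)
flip (1387/11411) -> (11411/1387): both odd, 1387 mod 4 = 3, 11411 mod 4 = 3, so the flip contributes -1; sign now -1
(11411/1387): 11411 mod 1387 = 315, so (11411/1387) = (315/1387)
flip (315/1387) -> (1387/315): both odd, 315 mod 4 = 3, 1387 mod 4 = 3, so the flip contributes -1; sign now +1
(1387/315): 1387 mod 315 = 127, so (1387/315) = (127/315)
flip (127/315) -> (315/127): both odd, 127 mod 4 = 3, 315 mod 4 = 3, so the flip contributes -1; sign now -1
(315/127): 315 mod 127 = 61, so (315/127) = (61/127)
flip (61/127) -> (127/61): both odd, 61 mod 4 = 1, 127 mod 4 = 3, so the flip contributes +1; sign now -1
(127/61): 127 mod 61 = 5, so (127/61) = (5/61)
flip (5/61) -> (61/5): both odd, 5 mod 4 = 1, 61 mod 4 = 1, so the flip contributes +1; sign now -1
(61/5): 61 mod 5 = 1, so (61/5) = (1/5)
reached (1/5) = 1, so the symbol is -1

-1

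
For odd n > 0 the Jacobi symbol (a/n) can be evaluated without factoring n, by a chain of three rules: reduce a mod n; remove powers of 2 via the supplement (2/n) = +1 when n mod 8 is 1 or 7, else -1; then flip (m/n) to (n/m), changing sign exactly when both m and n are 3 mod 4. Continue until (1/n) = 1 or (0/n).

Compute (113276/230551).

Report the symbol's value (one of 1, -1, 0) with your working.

113276 = 2^2·28319; (2/230551) = +1 since 230551 mod 8 = 7, so (113276/230551) = (+1)^2·(28319/230551); sign now +1
reciprocity: (28319/230551) = -1·(230551/28319) since 28319 mod 4 = 3, 230551 mod 4 = 3; sign now -1
(230551/28319) = (3999/28319)   [reduce mod 28319]
reciprocity: (3999/28319) = -1·(28319/3999) since 3999 mod 4 = 3, 28319 mod 4 = 3; sign now +1
(28319/3999) = (326/3999)   [reduce mod 3999]
326 = 2^1·163; (2/3999) = +1 since 3999 mod 8 = 7, so (326/3999) = (+1)^1·(163/3999); sign now +1
reciprocity: (163/3999) = -1·(3999/163) since 163 mod 4 = 3, 3999 mod 4 = 3; sign now -1
(3999/163) = (87/163)   [reduce mod 163]
reciprocity: (87/163) = -1·(163/87) since 87 mod 4 = 3, 163 mod 4 = 3; sign now +1
(163/87) = (76/87)   [reduce mod 87]
76 = 2^2·19; (2/87) = +1 since 87 mod 8 = 7, so (76/87) = (+1)^2·(19/87); sign now +1
reciprocity: (19/87) = -1·(87/19) since 19 mod 4 = 3, 87 mod 4 = 3; sign now -1
(87/19) = (11/19)   [reduce mod 19]
reciprocity: (11/19) = -1·(19/11) since 11 mod 4 = 3, 19 mod 4 = 3; sign now +1
(19/11) = (8/11)   [reduce mod 11]
8 = 2^3·1; (2/11) = -1 since 11 mod 8 = 3, so (8/11) = (-1)^3·(1/11); sign now -1
(1/11) = 1; final value = sign = -1

-1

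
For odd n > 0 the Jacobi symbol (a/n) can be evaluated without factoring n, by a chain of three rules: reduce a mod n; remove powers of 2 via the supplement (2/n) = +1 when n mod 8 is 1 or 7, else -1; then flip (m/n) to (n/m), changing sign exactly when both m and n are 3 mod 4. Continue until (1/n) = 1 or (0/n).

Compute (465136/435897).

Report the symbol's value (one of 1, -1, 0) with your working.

0

(465136/435897): 465136 mod 435897 = 29239, so (465136/435897) = (29239/435897)
flip (29239/435897) -> (435897/29239): both odd, 29239 mod 4 = 3, 435897 mod 4 = 1, so the flip contributes +1; sign now +1
(435897/29239): 435897 mod 29239 = 26551, so (435897/29239) = (26551/29239)
flip (26551/29239) -> (29239/26551): both odd, 26551 mod 4 = 3, 29239 mod 4 = 3, so the flip contributes -1; sign now -1
(29239/26551): 29239 mod 26551 = 2688, so (29239/26551) = (2688/26551)
factor out 2^7: 2688 = 2^7·21; with 26551 mod 8 = 7, (2/26551) = +1; sign now -1; continue with (21/26551)
flip (21/26551) -> (26551/21): both odd, 21 mod 4 = 1, 26551 mod 4 = 3, so the flip contributes +1; sign now -1
(26551/21): 26551 mod 21 = 7, so (26551/21) = (7/21)
flip (7/21) -> (21/7): both odd, 7 mod 4 = 3, 21 mod 4 = 1, so the flip contributes +1; sign now -1
(21/7): 21 mod 7 = 0, so (21/7) = (0/7)
reached (0/7); gcd(a, n) > 1, so (0/7) = 0 and the symbol is 0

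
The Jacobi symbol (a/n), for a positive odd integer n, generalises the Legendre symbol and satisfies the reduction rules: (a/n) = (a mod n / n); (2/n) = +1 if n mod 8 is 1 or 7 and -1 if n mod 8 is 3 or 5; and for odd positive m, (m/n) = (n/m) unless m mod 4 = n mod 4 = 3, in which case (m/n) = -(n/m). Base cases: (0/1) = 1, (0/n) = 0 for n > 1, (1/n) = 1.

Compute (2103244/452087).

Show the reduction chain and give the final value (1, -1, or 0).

(2103244/452087): 2103244 mod 452087 = 294896, so (2103244/452087) = (294896/452087)
factor out 2^4: 294896 = 2^4·18431; with 452087 mod 8 = 7, (2/452087) = +1; sign now +1; continue with (18431/452087)
flip (18431/452087) -> (452087/18431): both odd, 18431 mod 4 = 3, 452087 mod 4 = 3, so the flip contributes -1; sign now -1
(452087/18431): 452087 mod 18431 = 9743, so (452087/18431) = (9743/18431)
flip (9743/18431) -> (18431/9743): both odd, 9743 mod 4 = 3, 18431 mod 4 = 3, so the flip contributes -1; sign now +1
(18431/9743): 18431 mod 9743 = 8688, so (18431/9743) = (8688/9743)
factor out 2^4: 8688 = 2^4·543; with 9743 mod 8 = 7, (2/9743) = +1; sign now +1; continue with (543/9743)
flip (543/9743) -> (9743/543): both odd, 543 mod 4 = 3, 9743 mod 4 = 3, so the flip contributes -1; sign now -1
(9743/543): 9743 mod 543 = 512, so (9743/543) = (512/543)
factor out 2^9: 512 = 2^9·1; with 543 mod 8 = 7, (2/543) = +1; sign now -1; continue with (1/543)
reached (1/543) = 1, so the symbol is -1

-1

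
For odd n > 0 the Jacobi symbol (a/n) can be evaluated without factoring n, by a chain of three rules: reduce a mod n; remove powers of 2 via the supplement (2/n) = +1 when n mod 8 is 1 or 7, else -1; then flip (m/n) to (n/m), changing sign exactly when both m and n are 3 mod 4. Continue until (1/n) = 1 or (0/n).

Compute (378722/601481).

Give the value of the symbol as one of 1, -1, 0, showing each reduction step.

378722 = 2^1·189361; (2/601481) = +1 since 601481 mod 8 = 1, so (378722/601481) = (+1)^1·(189361/601481); sign now +1
reciprocity: (189361/601481) = +1·(601481/189361) since 189361 mod 4 = 1, 601481 mod 4 = 1; sign now +1
(601481/189361) = (33398/189361)   [reduce mod 189361]
33398 = 2^1·16699; (2/189361) = +1 since 189361 mod 8 = 1, so (33398/189361) = (+1)^1·(16699/189361); sign now +1
reciprocity: (16699/189361) = +1·(189361/16699) since 16699 mod 4 = 3, 189361 mod 4 = 1; sign now +1
(189361/16699) = (5672/16699)   [reduce mod 16699]
5672 = 2^3·709; (2/16699) = -1 since 16699 mod 8 = 3, so (5672/16699) = (-1)^3·(709/16699); sign now -1
reciprocity: (709/16699) = +1·(16699/709) since 709 mod 4 = 1, 16699 mod 4 = 3; sign now -1
(16699/709) = (392/709)   [reduce mod 709]
392 = 2^3·49; (2/709) = -1 since 709 mod 8 = 5, so (392/709) = (-1)^3·(49/709); sign now +1
reciprocity: (49/709) = +1·(709/49) since 49 mod 4 = 1, 709 mod 4 = 1; sign now +1
(709/49) = (23/49)   [reduce mod 49]
reciprocity: (23/49) = +1·(49/23) since 23 mod 4 = 3, 49 mod 4 = 1; sign now +1
(49/23) = (3/23)   [reduce mod 23]
reciprocity: (3/23) = -1·(23/3) since 3 mod 4 = 3, 23 mod 4 = 3; sign now -1
(23/3) = (2/3)   [reduce mod 3]
2 = 2^1·1; (2/3) = -1 since 3 mod 8 = 3, so (2/3) = (-1)^1·(1/3); sign now +1
(1/3) = 1; final value = sign = +1

1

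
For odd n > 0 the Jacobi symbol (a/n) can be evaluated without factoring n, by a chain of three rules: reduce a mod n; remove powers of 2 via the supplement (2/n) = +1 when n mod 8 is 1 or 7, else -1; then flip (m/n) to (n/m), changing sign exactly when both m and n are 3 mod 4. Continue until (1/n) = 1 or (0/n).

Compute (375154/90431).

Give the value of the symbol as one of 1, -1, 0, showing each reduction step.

-1

(375154/90431) = (13430/90431)   [reduce mod 90431]
13430 = 2^1·6715; (2/90431) = +1 since 90431 mod 8 = 7, so (13430/90431) = (+1)^1·(6715/90431); sign now +1
reciprocity: (6715/90431) = -1·(90431/6715) since 6715 mod 4 = 3, 90431 mod 4 = 3; sign now -1
(90431/6715) = (3136/6715)   [reduce mod 6715]
3136 = 2^6·49; (2/6715) = -1 since 6715 mod 8 = 3, so (3136/6715) = (-1)^6·(49/6715); sign now -1
reciprocity: (49/6715) = +1·(6715/49) since 49 mod 4 = 1, 6715 mod 4 = 3; sign now -1
(6715/49) = (2/49)   [reduce mod 49]
2 = 2^1·1; (2/49) = +1 since 49 mod 8 = 1, so (2/49) = (+1)^1·(1/49); sign now -1
(1/49) = 1; final value = sign = -1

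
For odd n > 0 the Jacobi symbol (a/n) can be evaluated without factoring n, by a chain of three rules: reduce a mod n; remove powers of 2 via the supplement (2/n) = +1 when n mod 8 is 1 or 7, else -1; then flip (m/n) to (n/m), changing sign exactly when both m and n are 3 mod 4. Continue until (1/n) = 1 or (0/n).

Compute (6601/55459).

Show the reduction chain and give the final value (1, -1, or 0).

flip (6601/55459) -> (55459/6601): both odd, 6601 mod 4 = 1, 55459 mod 4 = 3, so the flip contributes +1; sign now +1
(55459/6601): 55459 mod 6601 = 2651, so (55459/6601) = (2651/6601)
flip (2651/6601) -> (6601/2651): both odd, 2651 mod 4 = 3, 6601 mod 4 = 1, so the flip contributes +1; sign now +1
(6601/2651): 6601 mod 2651 = 1299, so (6601/2651) = (1299/2651)
flip (1299/2651) -> (2651/1299): both odd, 1299 mod 4 = 3, 2651 mod 4 = 3, so the flip contributes -1; sign now -1
(2651/1299): 2651 mod 1299 = 53, so (2651/1299) = (53/1299)
flip (53/1299) -> (1299/53): both odd, 53 mod 4 = 1, 1299 mod 4 = 3, so the flip contributes +1; sign now -1
(1299/53): 1299 mod 53 = 27, so (1299/53) = (27/53)
flip (27/53) -> (53/27): both odd, 27 mod 4 = 3, 53 mod 4 = 1, so the flip contributes +1; sign now -1
(53/27): 53 mod 27 = 26, so (53/27) = (26/27)
factor out 2^1: 26 = 2^1·13; with 27 mod 8 = 3, (2/27) = -1; sign now +1; continue with (13/27)
flip (13/27) -> (27/13): both odd, 13 mod 4 = 1, 27 mod 4 = 3, so the flip contributes +1; sign now +1
(27/13): 27 mod 13 = 1, so (27/13) = (1/13)
reached (1/13) = 1, so the symbol is +1

1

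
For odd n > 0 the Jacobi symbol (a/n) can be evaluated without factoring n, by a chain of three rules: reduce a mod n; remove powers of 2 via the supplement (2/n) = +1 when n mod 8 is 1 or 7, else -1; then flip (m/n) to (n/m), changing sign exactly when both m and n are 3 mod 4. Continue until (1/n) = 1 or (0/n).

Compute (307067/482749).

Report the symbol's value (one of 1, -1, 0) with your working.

1

reciprocity: (307067/482749) = +1·(482749/307067) since 307067 mod 4 = 3, 482749 mod 4 = 1; sign now +1
(482749/307067) = (175682/307067)   [reduce mod 307067]
175682 = 2^1·87841; (2/307067) = -1 since 307067 mod 8 = 3, so (175682/307067) = (-1)^1·(87841/307067); sign now -1
reciprocity: (87841/307067) = +1·(307067/87841) since 87841 mod 4 = 1, 307067 mod 4 = 3; sign now -1
(307067/87841) = (43544/87841)   [reduce mod 87841]
43544 = 2^3·5443; (2/87841) = +1 since 87841 mod 8 = 1, so (43544/87841) = (+1)^3·(5443/87841); sign now -1
reciprocity: (5443/87841) = +1·(87841/5443) since 5443 mod 4 = 3, 87841 mod 4 = 1; sign now -1
(87841/5443) = (753/5443)   [reduce mod 5443]
reciprocity: (753/5443) = +1·(5443/753) since 753 mod 4 = 1, 5443 mod 4 = 3; sign now -1
(5443/753) = (172/753)   [reduce mod 753]
172 = 2^2·43; (2/753) = +1 since 753 mod 8 = 1, so (172/753) = (+1)^2·(43/753); sign now -1
reciprocity: (43/753) = +1·(753/43) since 43 mod 4 = 3, 753 mod 4 = 1; sign now -1
(753/43) = (22/43)   [reduce mod 43]
22 = 2^1·11; (2/43) = -1 since 43 mod 8 = 3, so (22/43) = (-1)^1·(11/43); sign now +1
reciprocity: (11/43) = -1·(43/11) since 11 mod 4 = 3, 43 mod 4 = 3; sign now -1
(43/11) = (10/11)   [reduce mod 11]
10 = 2^1·5; (2/11) = -1 since 11 mod 8 = 3, so (10/11) = (-1)^1·(5/11); sign now +1
reciprocity: (5/11) = +1·(11/5) since 5 mod 4 = 1, 11 mod 4 = 3; sign now +1
(11/5) = (1/5)   [reduce mod 5]
(1/5) = 1; final value = sign = +1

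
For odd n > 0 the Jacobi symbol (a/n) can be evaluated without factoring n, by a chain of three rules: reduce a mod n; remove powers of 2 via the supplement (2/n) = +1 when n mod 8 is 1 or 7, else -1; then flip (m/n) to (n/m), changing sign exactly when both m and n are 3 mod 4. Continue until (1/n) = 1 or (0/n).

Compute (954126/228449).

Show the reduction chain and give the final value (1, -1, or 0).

(954126/228449): 954126 mod 228449 = 40330, so (954126/228449) = (40330/228449)
factor out 2^1: 40330 = 2^1·20165; with 228449 mod 8 = 1, (2/228449) = +1; sign now +1; continue with (20165/228449)
flip (20165/228449) -> (228449/20165): both odd, 20165 mod 4 = 1, 228449 mod 4 = 1, so the flip contributes +1; sign now +1
(228449/20165): 228449 mod 20165 = 6634, so (228449/20165) = (6634/20165)
factor out 2^1: 6634 = 2^1·3317; with 20165 mod 8 = 5, (2/20165) = -1; sign now -1; continue with (3317/20165)
flip (3317/20165) -> (20165/3317): both odd, 3317 mod 4 = 1, 20165 mod 4 = 1, so the flip contributes +1; sign now -1
(20165/3317): 20165 mod 3317 = 263, so (20165/3317) = (263/3317)
flip (263/3317) -> (3317/263): both odd, 263 mod 4 = 3, 3317 mod 4 = 1, so the flip contributes +1; sign now -1
(3317/263): 3317 mod 263 = 161, so (3317/263) = (161/263)
flip (161/263) -> (263/161): both odd, 161 mod 4 = 1, 263 mod 4 = 3, so the flip contributes +1; sign now -1
(263/161): 263 mod 161 = 102, so (263/161) = (102/161)
factor out 2^1: 102 = 2^1·51; with 161 mod 8 = 1, (2/161) = +1; sign now -1; continue with (51/161)
flip (51/161) -> (161/51): both odd, 51 mod 4 = 3, 161 mod 4 = 1, so the flip contributes +1; sign now -1
(161/51): 161 mod 51 = 8, so (161/51) = (8/51)
factor out 2^3: 8 = 2^3·1; with 51 mod 8 = 3, (2/51) = -1; sign now +1; continue with (1/51)
reached (1/51) = 1, so the symbol is +1

1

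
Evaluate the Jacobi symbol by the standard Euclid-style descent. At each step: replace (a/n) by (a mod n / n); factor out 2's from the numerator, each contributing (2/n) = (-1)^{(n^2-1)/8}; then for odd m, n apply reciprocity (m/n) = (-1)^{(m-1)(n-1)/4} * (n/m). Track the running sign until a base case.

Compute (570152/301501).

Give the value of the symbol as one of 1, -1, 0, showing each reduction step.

(570152/301501): 570152 mod 301501 = 268651, so (570152/301501) = (268651/301501)
flip (268651/301501) -> (301501/268651): both odd, 268651 mod 4 = 3, 301501 mod 4 = 1, so the flip contributes +1; sign now +1
(301501/268651): 301501 mod 268651 = 32850, so (301501/268651) = (32850/268651)
factor out 2^1: 32850 = 2^1·16425; with 268651 mod 8 = 3, (2/268651) = -1; sign now -1; continue with (16425/268651)
flip (16425/268651) -> (268651/16425): both odd, 16425 mod 4 = 1, 268651 mod 4 = 3, so the flip contributes +1; sign now -1
(268651/16425): 268651 mod 16425 = 5851, so (268651/16425) = (5851/16425)
flip (5851/16425) -> (16425/5851): both odd, 5851 mod 4 = 3, 16425 mod 4 = 1, so the flip contributes +1; sign now -1
(16425/5851): 16425 mod 5851 = 4723, so (16425/5851) = (4723/5851)
flip (4723/5851) -> (5851/4723): both odd, 4723 mod 4 = 3, 5851 mod 4 = 3, so the flip contributes -1; sign now +1
(5851/4723): 5851 mod 4723 = 1128, so (5851/4723) = (1128/4723)
factor out 2^3: 1128 = 2^3·141; with 4723 mod 8 = 3, (2/4723) = -1; sign now -1; continue with (141/4723)
flip (141/4723) -> (4723/141): both odd, 141 mod 4 = 1, 4723 mod 4 = 3, so the flip contributes +1; sign now -1
(4723/141): 4723 mod 141 = 70, so (4723/141) = (70/141)
factor out 2^1: 70 = 2^1·35; with 141 mod 8 = 5, (2/141) = -1; sign now +1; continue with (35/141)
flip (35/141) -> (141/35): both odd, 35 mod 4 = 3, 141 mod 4 = 1, so the flip contributes +1; sign now +1
(141/35): 141 mod 35 = 1, so (141/35) = (1/35)
reached (1/35) = 1, so the symbol is +1

1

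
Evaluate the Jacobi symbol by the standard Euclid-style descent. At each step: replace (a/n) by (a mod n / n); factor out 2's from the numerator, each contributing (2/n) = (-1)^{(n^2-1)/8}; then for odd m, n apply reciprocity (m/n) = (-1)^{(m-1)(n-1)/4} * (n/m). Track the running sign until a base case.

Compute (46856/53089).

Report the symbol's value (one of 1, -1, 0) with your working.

factor out 2^3: 46856 = 2^3·5857; with 53089 mod 8 = 1, (2/53089) = +1; sign now +1; continue with (5857/53089)
flip (5857/53089) -> (53089/5857): both odd, 5857 mod 4 = 1, 53089 mod 4 = 1, so the flip contributes +1; sign now +1
(53089/5857): 53089 mod 5857 = 376, so (53089/5857) = (376/5857)
factor out 2^3: 376 = 2^3·47; with 5857 mod 8 = 1, (2/5857) = +1; sign now +1; continue with (47/5857)
flip (47/5857) -> (5857/47): both odd, 47 mod 4 = 3, 5857 mod 4 = 1, so the flip contributes +1; sign now +1
(5857/47): 5857 mod 47 = 29, so (5857/47) = (29/47)
flip (29/47) -> (47/29): both odd, 29 mod 4 = 1, 47 mod 4 = 3, so the flip contributes +1; sign now +1
(47/29): 47 mod 29 = 18, so (47/29) = (18/29)
factor out 2^1: 18 = 2^1·9; with 29 mod 8 = 5, (2/29) = -1; sign now -1; continue with (9/29)
flip (9/29) -> (29/9): both odd, 9 mod 4 = 1, 29 mod 4 = 1, so the flip contributes +1; sign now -1
(29/9): 29 mod 9 = 2, so (29/9) = (2/9)
factor out 2^1: 2 = 2^1·1; with 9 mod 8 = 1, (2/9) = +1; sign now -1; continue with (1/9)
reached (1/9) = 1, so the symbol is -1

-1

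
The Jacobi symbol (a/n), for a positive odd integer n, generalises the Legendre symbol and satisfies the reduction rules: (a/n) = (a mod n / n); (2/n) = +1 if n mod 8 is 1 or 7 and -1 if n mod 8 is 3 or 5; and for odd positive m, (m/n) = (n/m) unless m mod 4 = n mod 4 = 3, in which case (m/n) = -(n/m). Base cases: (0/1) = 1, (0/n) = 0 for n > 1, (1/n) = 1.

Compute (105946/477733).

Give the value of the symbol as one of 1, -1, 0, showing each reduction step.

-1

factor out 2^1: 105946 = 2^1·52973; with 477733 mod 8 = 5, (2/477733) = -1; sign now -1; continue with (52973/477733)
flip (52973/477733) -> (477733/52973): both odd, 52973 mod 4 = 1, 477733 mod 4 = 1, so the flip contributes +1; sign now -1
(477733/52973): 477733 mod 52973 = 976, so (477733/52973) = (976/52973)
factor out 2^4: 976 = 2^4·61; with 52973 mod 8 = 5, (2/52973) = -1; sign now -1; continue with (61/52973)
flip (61/52973) -> (52973/61): both odd, 61 mod 4 = 1, 52973 mod 4 = 1, so the flip contributes +1; sign now -1
(52973/61): 52973 mod 61 = 25, so (52973/61) = (25/61)
flip (25/61) -> (61/25): both odd, 25 mod 4 = 1, 61 mod 4 = 1, so the flip contributes +1; sign now -1
(61/25): 61 mod 25 = 11, so (61/25) = (11/25)
flip (11/25) -> (25/11): both odd, 11 mod 4 = 3, 25 mod 4 = 1, so the flip contributes +1; sign now -1
(25/11): 25 mod 11 = 3, so (25/11) = (3/11)
flip (3/11) -> (11/3): both odd, 3 mod 4 = 3, 11 mod 4 = 3, so the flip contributes -1; sign now +1
(11/3): 11 mod 3 = 2, so (11/3) = (2/3)
factor out 2^1: 2 = 2^1·1; with 3 mod 8 = 3, (2/3) = -1; sign now -1; continue with (1/3)
reached (1/3) = 1, so the symbol is -1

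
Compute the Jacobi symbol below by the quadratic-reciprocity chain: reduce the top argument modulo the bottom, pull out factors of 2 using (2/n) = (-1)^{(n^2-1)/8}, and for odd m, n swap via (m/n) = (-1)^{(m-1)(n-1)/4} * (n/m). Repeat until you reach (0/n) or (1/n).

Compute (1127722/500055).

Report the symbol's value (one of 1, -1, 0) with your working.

(1127722/500055) = (127612/500055)   [reduce mod 500055]
127612 = 2^2·31903; (2/500055) = +1 since 500055 mod 8 = 7, so (127612/500055) = (+1)^2·(31903/500055); sign now +1
reciprocity: (31903/500055) = -1·(500055/31903) since 31903 mod 4 = 3, 500055 mod 4 = 3; sign now -1
(500055/31903) = (21510/31903)   [reduce mod 31903]
21510 = 2^1·10755; (2/31903) = +1 since 31903 mod 8 = 7, so (21510/31903) = (+1)^1·(10755/31903); sign now -1
reciprocity: (10755/31903) = -1·(31903/10755) since 10755 mod 4 = 3, 31903 mod 4 = 3; sign now +1
(31903/10755) = (10393/10755)   [reduce mod 10755]
reciprocity: (10393/10755) = +1·(10755/10393) since 10393 mod 4 = 1, 10755 mod 4 = 3; sign now +1
(10755/10393) = (362/10393)   [reduce mod 10393]
362 = 2^1·181; (2/10393) = +1 since 10393 mod 8 = 1, so (362/10393) = (+1)^1·(181/10393); sign now +1
reciprocity: (181/10393) = +1·(10393/181) since 181 mod 4 = 1, 10393 mod 4 = 1; sign now +1
(10393/181) = (76/181)   [reduce mod 181]
76 = 2^2·19; (2/181) = -1 since 181 mod 8 = 5, so (76/181) = (-1)^2·(19/181); sign now +1
reciprocity: (19/181) = +1·(181/19) since 19 mod 4 = 3, 181 mod 4 = 1; sign now +1
(181/19) = (10/19)   [reduce mod 19]
10 = 2^1·5; (2/19) = -1 since 19 mod 8 = 3, so (10/19) = (-1)^1·(5/19); sign now -1
reciprocity: (5/19) = +1·(19/5) since 5 mod 4 = 1, 19 mod 4 = 3; sign now -1
(19/5) = (4/5)   [reduce mod 5]
4 = 2^2·1; (2/5) = -1 since 5 mod 8 = 5, so (4/5) = (-1)^2·(1/5); sign now -1
(1/5) = 1; final value = sign = -1

-1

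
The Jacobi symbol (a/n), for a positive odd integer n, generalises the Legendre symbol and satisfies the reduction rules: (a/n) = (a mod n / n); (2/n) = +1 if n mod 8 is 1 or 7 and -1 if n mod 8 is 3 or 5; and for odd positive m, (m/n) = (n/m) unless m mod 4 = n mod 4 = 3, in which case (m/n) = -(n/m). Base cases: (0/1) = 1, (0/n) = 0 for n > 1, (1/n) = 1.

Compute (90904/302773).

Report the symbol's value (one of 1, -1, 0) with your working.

1

factor out 2^3: 90904 = 2^3·11363; with 302773 mod 8 = 5, (2/302773) = -1; sign now -1; continue with (11363/302773)
flip (11363/302773) -> (302773/11363): both odd, 11363 mod 4 = 3, 302773 mod 4 = 1, so the flip contributes +1; sign now -1
(302773/11363): 302773 mod 11363 = 7335, so (302773/11363) = (7335/11363)
flip (7335/11363) -> (11363/7335): both odd, 7335 mod 4 = 3, 11363 mod 4 = 3, so the flip contributes -1; sign now +1
(11363/7335): 11363 mod 7335 = 4028, so (11363/7335) = (4028/7335)
factor out 2^2: 4028 = 2^2·1007; with 7335 mod 8 = 7, (2/7335) = +1; sign now +1; continue with (1007/7335)
flip (1007/7335) -> (7335/1007): both odd, 1007 mod 4 = 3, 7335 mod 4 = 3, so the flip contributes -1; sign now -1
(7335/1007): 7335 mod 1007 = 286, so (7335/1007) = (286/1007)
factor out 2^1: 286 = 2^1·143; with 1007 mod 8 = 7, (2/1007) = +1; sign now -1; continue with (143/1007)
flip (143/1007) -> (1007/143): both odd, 143 mod 4 = 3, 1007 mod 4 = 3, so the flip contributes -1; sign now +1
(1007/143): 1007 mod 143 = 6, so (1007/143) = (6/143)
factor out 2^1: 6 = 2^1·3; with 143 mod 8 = 7, (2/143) = +1; sign now +1; continue with (3/143)
flip (3/143) -> (143/3): both odd, 3 mod 4 = 3, 143 mod 4 = 3, so the flip contributes -1; sign now -1
(143/3): 143 mod 3 = 2, so (143/3) = (2/3)
factor out 2^1: 2 = 2^1·1; with 3 mod 8 = 3, (2/3) = -1; sign now +1; continue with (1/3)
reached (1/3) = 1, so the symbol is +1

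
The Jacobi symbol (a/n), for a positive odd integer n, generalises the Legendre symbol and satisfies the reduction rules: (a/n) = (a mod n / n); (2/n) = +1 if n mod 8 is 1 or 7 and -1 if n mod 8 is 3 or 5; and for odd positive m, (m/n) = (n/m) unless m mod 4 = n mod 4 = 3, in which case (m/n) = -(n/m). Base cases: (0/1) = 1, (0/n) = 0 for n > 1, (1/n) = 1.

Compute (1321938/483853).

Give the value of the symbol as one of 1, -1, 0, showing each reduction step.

-1

(1321938/483853): 1321938 mod 483853 = 354232, so (1321938/483853) = (354232/483853)
factor out 2^3: 354232 = 2^3·44279; with 483853 mod 8 = 5, (2/483853) = -1; sign now -1; continue with (44279/483853)
flip (44279/483853) -> (483853/44279): both odd, 44279 mod 4 = 3, 483853 mod 4 = 1, so the flip contributes +1; sign now -1
(483853/44279): 483853 mod 44279 = 41063, so (483853/44279) = (41063/44279)
flip (41063/44279) -> (44279/41063): both odd, 41063 mod 4 = 3, 44279 mod 4 = 3, so the flip contributes -1; sign now +1
(44279/41063): 44279 mod 41063 = 3216, so (44279/41063) = (3216/41063)
factor out 2^4: 3216 = 2^4·201; with 41063 mod 8 = 7, (2/41063) = +1; sign now +1; continue with (201/41063)
flip (201/41063) -> (41063/201): both odd, 201 mod 4 = 1, 41063 mod 4 = 3, so the flip contributes +1; sign now +1
(41063/201): 41063 mod 201 = 59, so (41063/201) = (59/201)
flip (59/201) -> (201/59): both odd, 59 mod 4 = 3, 201 mod 4 = 1, so the flip contributes +1; sign now +1
(201/59): 201 mod 59 = 24, so (201/59) = (24/59)
factor out 2^3: 24 = 2^3·3; with 59 mod 8 = 3, (2/59) = -1; sign now -1; continue with (3/59)
flip (3/59) -> (59/3): both odd, 3 mod 4 = 3, 59 mod 4 = 3, so the flip contributes -1; sign now +1
(59/3): 59 mod 3 = 2, so (59/3) = (2/3)
factor out 2^1: 2 = 2^1·1; with 3 mod 8 = 3, (2/3) = -1; sign now -1; continue with (1/3)
reached (1/3) = 1, so the symbol is -1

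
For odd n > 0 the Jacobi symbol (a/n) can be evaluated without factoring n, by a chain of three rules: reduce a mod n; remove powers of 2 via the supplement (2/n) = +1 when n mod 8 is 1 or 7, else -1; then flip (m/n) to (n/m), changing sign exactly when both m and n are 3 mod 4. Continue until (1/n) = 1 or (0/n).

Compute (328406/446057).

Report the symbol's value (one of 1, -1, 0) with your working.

factor out 2^1: 328406 = 2^1·164203; with 446057 mod 8 = 1, (2/446057) = +1; sign now +1; continue with (164203/446057)
flip (164203/446057) -> (446057/164203): both odd, 164203 mod 4 = 3, 446057 mod 4 = 1, so the flip contributes +1; sign now +1
(446057/164203): 446057 mod 164203 = 117651, so (446057/164203) = (117651/164203)
flip (117651/164203) -> (164203/117651): both odd, 117651 mod 4 = 3, 164203 mod 4 = 3, so the flip contributes -1; sign now -1
(164203/117651): 164203 mod 117651 = 46552, so (164203/117651) = (46552/117651)
factor out 2^3: 46552 = 2^3·5819; with 117651 mod 8 = 3, (2/117651) = -1; sign now +1; continue with (5819/117651)
flip (5819/117651) -> (117651/5819): both odd, 5819 mod 4 = 3, 117651 mod 4 = 3, so the flip contributes -1; sign now -1
(117651/5819): 117651 mod 5819 = 1271, so (117651/5819) = (1271/5819)
flip (1271/5819) -> (5819/1271): both odd, 1271 mod 4 = 3, 5819 mod 4 = 3, so the flip contributes -1; sign now +1
(5819/1271): 5819 mod 1271 = 735, so (5819/1271) = (735/1271)
flip (735/1271) -> (1271/735): both odd, 735 mod 4 = 3, 1271 mod 4 = 3, so the flip contributes -1; sign now -1
(1271/735): 1271 mod 735 = 536, so (1271/735) = (536/735)
factor out 2^3: 536 = 2^3·67; with 735 mod 8 = 7, (2/735) = +1; sign now -1; continue with (67/735)
flip (67/735) -> (735/67): both odd, 67 mod 4 = 3, 735 mod 4 = 3, so the flip contributes -1; sign now +1
(735/67): 735 mod 67 = 65, so (735/67) = (65/67)
flip (65/67) -> (67/65): both odd, 65 mod 4 = 1, 67 mod 4 = 3, so the flip contributes +1; sign now +1
(67/65): 67 mod 65 = 2, so (67/65) = (2/65)
factor out 2^1: 2 = 2^1·1; with 65 mod 8 = 1, (2/65) = +1; sign now +1; continue with (1/65)
reached (1/65) = 1, so the symbol is +1

1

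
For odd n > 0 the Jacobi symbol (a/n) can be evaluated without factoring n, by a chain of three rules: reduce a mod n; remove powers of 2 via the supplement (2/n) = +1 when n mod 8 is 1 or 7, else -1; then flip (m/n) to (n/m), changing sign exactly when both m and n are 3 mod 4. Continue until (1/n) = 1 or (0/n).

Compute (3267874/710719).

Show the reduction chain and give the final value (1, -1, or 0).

-1

(3267874/710719): 3267874 mod 710719 = 424998, so (3267874/710719) = (424998/710719)
factor out 2^1: 424998 = 2^1·212499; with 710719 mod 8 = 7, (2/710719) = +1; sign now +1; continue with (212499/710719)
flip (212499/710719) -> (710719/212499): both odd, 212499 mod 4 = 3, 710719 mod 4 = 3, so the flip contributes -1; sign now -1
(710719/212499): 710719 mod 212499 = 73222, so (710719/212499) = (73222/212499)
factor out 2^1: 73222 = 2^1·36611; with 212499 mod 8 = 3, (2/212499) = -1; sign now +1; continue with (36611/212499)
flip (36611/212499) -> (212499/36611): both odd, 36611 mod 4 = 3, 212499 mod 4 = 3, so the flip contributes -1; sign now -1
(212499/36611): 212499 mod 36611 = 29444, so (212499/36611) = (29444/36611)
factor out 2^2: 29444 = 2^2·7361; with 36611 mod 8 = 3, (2/36611) = -1; sign now -1; continue with (7361/36611)
flip (7361/36611) -> (36611/7361): both odd, 7361 mod 4 = 1, 36611 mod 4 = 3, so the flip contributes +1; sign now -1
(36611/7361): 36611 mod 7361 = 7167, so (36611/7361) = (7167/7361)
flip (7167/7361) -> (7361/7167): both odd, 7167 mod 4 = 3, 7361 mod 4 = 1, so the flip contributes +1; sign now -1
(7361/7167): 7361 mod 7167 = 194, so (7361/7167) = (194/7167)
factor out 2^1: 194 = 2^1·97; with 7167 mod 8 = 7, (2/7167) = +1; sign now -1; continue with (97/7167)
flip (97/7167) -> (7167/97): both odd, 97 mod 4 = 1, 7167 mod 4 = 3, so the flip contributes +1; sign now -1
(7167/97): 7167 mod 97 = 86, so (7167/97) = (86/97)
factor out 2^1: 86 = 2^1·43; with 97 mod 8 = 1, (2/97) = +1; sign now -1; continue with (43/97)
flip (43/97) -> (97/43): both odd, 43 mod 4 = 3, 97 mod 4 = 1, so the flip contributes +1; sign now -1
(97/43): 97 mod 43 = 11, so (97/43) = (11/43)
flip (11/43) -> (43/11): both odd, 11 mod 4 = 3, 43 mod 4 = 3, so the flip contributes -1; sign now +1
(43/11): 43 mod 11 = 10, so (43/11) = (10/11)
factor out 2^1: 10 = 2^1·5; with 11 mod 8 = 3, (2/11) = -1; sign now -1; continue with (5/11)
flip (5/11) -> (11/5): both odd, 5 mod 4 = 1, 11 mod 4 = 3, so the flip contributes +1; sign now -1
(11/5): 11 mod 5 = 1, so (11/5) = (1/5)
reached (1/5) = 1, so the symbol is -1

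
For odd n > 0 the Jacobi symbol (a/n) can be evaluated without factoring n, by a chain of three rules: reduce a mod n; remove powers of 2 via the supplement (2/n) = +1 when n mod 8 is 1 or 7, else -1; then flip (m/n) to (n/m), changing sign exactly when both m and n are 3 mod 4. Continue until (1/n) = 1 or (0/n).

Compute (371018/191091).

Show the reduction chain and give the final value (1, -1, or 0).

(371018/191091) = (179927/191091)   [reduce mod 191091]
reciprocity: (179927/191091) = -1·(191091/179927) since 179927 mod 4 = 3, 191091 mod 4 = 3; sign now -1
(191091/179927) = (11164/179927)   [reduce mod 179927]
11164 = 2^2·2791; (2/179927) = +1 since 179927 mod 8 = 7, so (11164/179927) = (+1)^2·(2791/179927); sign now -1
reciprocity: (2791/179927) = -1·(179927/2791) since 2791 mod 4 = 3, 179927 mod 4 = 3; sign now +1
(179927/2791) = (1303/2791)   [reduce mod 2791]
reciprocity: (1303/2791) = -1·(2791/1303) since 1303 mod 4 = 3, 2791 mod 4 = 3; sign now -1
(2791/1303) = (185/1303)   [reduce mod 1303]
reciprocity: (185/1303) = +1·(1303/185) since 185 mod 4 = 1, 1303 mod 4 = 3; sign now -1
(1303/185) = (8/185)   [reduce mod 185]
8 = 2^3·1; (2/185) = +1 since 185 mod 8 = 1, so (8/185) = (+1)^3·(1/185); sign now -1
(1/185) = 1; final value = sign = -1

-1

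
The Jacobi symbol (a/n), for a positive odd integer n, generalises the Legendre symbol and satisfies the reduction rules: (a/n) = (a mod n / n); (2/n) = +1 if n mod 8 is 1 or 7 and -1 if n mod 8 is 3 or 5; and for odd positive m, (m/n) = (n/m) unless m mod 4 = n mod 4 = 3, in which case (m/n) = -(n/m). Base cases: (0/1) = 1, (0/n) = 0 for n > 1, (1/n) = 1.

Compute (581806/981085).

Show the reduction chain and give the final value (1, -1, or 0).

factor out 2^1: 581806 = 2^1·290903; with 981085 mod 8 = 5, (2/981085) = -1; sign now -1; continue with (290903/981085)
flip (290903/981085) -> (981085/290903): both odd, 290903 mod 4 = 3, 981085 mod 4 = 1, so the flip contributes +1; sign now -1
(981085/290903): 981085 mod 290903 = 108376, so (981085/290903) = (108376/290903)
factor out 2^3: 108376 = 2^3·13547; with 290903 mod 8 = 7, (2/290903) = +1; sign now -1; continue with (13547/290903)
flip (13547/290903) -> (290903/13547): both odd, 13547 mod 4 = 3, 290903 mod 4 = 3, so the flip contributes -1; sign now +1
(290903/13547): 290903 mod 13547 = 6416, so (290903/13547) = (6416/13547)
factor out 2^4: 6416 = 2^4·401; with 13547 mod 8 = 3, (2/13547) = -1; sign now +1; continue with (401/13547)
flip (401/13547) -> (13547/401): both odd, 401 mod 4 = 1, 13547 mod 4 = 3, so the flip contributes +1; sign now +1
(13547/401): 13547 mod 401 = 314, so (13547/401) = (314/401)
factor out 2^1: 314 = 2^1·157; with 401 mod 8 = 1, (2/401) = +1; sign now +1; continue with (157/401)
flip (157/401) -> (401/157): both odd, 157 mod 4 = 1, 401 mod 4 = 1, so the flip contributes +1; sign now +1
(401/157): 401 mod 157 = 87, so (401/157) = (87/157)
flip (87/157) -> (157/87): both odd, 87 mod 4 = 3, 157 mod 4 = 1, so the flip contributes +1; sign now +1
(157/87): 157 mod 87 = 70, so (157/87) = (70/87)
factor out 2^1: 70 = 2^1·35; with 87 mod 8 = 7, (2/87) = +1; sign now +1; continue with (35/87)
flip (35/87) -> (87/35): both odd, 35 mod 4 = 3, 87 mod 4 = 3, so the flip contributes -1; sign now -1
(87/35): 87 mod 35 = 17, so (87/35) = (17/35)
flip (17/35) -> (35/17): both odd, 17 mod 4 = 1, 35 mod 4 = 3, so the flip contributes +1; sign now -1
(35/17): 35 mod 17 = 1, so (35/17) = (1/17)
reached (1/17) = 1, so the symbol is -1

-1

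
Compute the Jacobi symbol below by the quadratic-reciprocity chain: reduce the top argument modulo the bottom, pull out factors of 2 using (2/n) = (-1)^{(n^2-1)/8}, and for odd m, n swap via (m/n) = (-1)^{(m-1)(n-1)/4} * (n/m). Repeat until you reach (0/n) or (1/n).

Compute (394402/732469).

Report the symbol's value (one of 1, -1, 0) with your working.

0

factor out 2^1: 394402 = 2^1·197201; with 732469 mod 8 = 5, (2/732469) = -1; sign now -1; continue with (197201/732469)
flip (197201/732469) -> (732469/197201): both odd, 197201 mod 4 = 1, 732469 mod 4 = 1, so the flip contributes +1; sign now -1
(732469/197201): 732469 mod 197201 = 140866, so (732469/197201) = (140866/197201)
factor out 2^1: 140866 = 2^1·70433; with 197201 mod 8 = 1, (2/197201) = +1; sign now -1; continue with (70433/197201)
flip (70433/197201) -> (197201/70433): both odd, 70433 mod 4 = 1, 197201 mod 4 = 1, so the flip contributes +1; sign now -1
(197201/70433): 197201 mod 70433 = 56335, so (197201/70433) = (56335/70433)
flip (56335/70433) -> (70433/56335): both odd, 56335 mod 4 = 3, 70433 mod 4 = 1, so the flip contributes +1; sign now -1
(70433/56335): 70433 mod 56335 = 14098, so (70433/56335) = (14098/56335)
factor out 2^1: 14098 = 2^1·7049; with 56335 mod 8 = 7, (2/56335) = +1; sign now -1; continue with (7049/56335)
flip (7049/56335) -> (56335/7049): both odd, 7049 mod 4 = 1, 56335 mod 4 = 3, so the flip contributes +1; sign now -1
(56335/7049): 56335 mod 7049 = 6992, so (56335/7049) = (6992/7049)
factor out 2^4: 6992 = 2^4·437; with 7049 mod 8 = 1, (2/7049) = +1; sign now -1; continue with (437/7049)
flip (437/7049) -> (7049/437): both odd, 437 mod 4 = 1, 7049 mod 4 = 1, so the flip contributes +1; sign now -1
(7049/437): 7049 mod 437 = 57, so (7049/437) = (57/437)
flip (57/437) -> (437/57): both odd, 57 mod 4 = 1, 437 mod 4 = 1, so the flip contributes +1; sign now -1
(437/57): 437 mod 57 = 38, so (437/57) = (38/57)
factor out 2^1: 38 = 2^1·19; with 57 mod 8 = 1, (2/57) = +1; sign now -1; continue with (19/57)
flip (19/57) -> (57/19): both odd, 19 mod 4 = 3, 57 mod 4 = 1, so the flip contributes +1; sign now -1
(57/19): 57 mod 19 = 0, so (57/19) = (0/19)
reached (0/19); gcd(a, n) > 1, so (0/19) = 0 and the symbol is 0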